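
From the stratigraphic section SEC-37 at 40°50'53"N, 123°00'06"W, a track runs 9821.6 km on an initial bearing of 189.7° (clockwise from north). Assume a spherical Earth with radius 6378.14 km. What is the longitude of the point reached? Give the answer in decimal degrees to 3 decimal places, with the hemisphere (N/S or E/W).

SEC-37: φ = +40.84806°, λ = -123.00167°
δ = d/R = 9821.6/6378.14 = 1.539885 rad
φ₂ = arcsin(sin φ₁ cos δ + cos φ₁ sin δ cos θ)
   = arcsin(0.65406·0.03091 + 0.75645·0.99952·-0.98570) = -46.47394°
λ₂ = λ₁ + atan2(sin θ sin δ cos φ₁, cos δ − sin φ₁ sin φ₂) = -137.15615°

137.156°W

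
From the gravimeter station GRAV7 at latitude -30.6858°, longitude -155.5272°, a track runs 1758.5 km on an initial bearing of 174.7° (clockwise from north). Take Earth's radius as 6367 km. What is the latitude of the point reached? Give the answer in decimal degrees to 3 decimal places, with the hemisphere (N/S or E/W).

δ = d/R = 1758.5/6367 = 0.276190 rad
φ₂ = arcsin(sin φ₁ cos δ + cos φ₁ sin δ cos θ)
   = arcsin(-0.51033·0.96210 + 0.85998·0.27269·-0.99572) = -46.42690°
λ₂ = λ₁ + atan2(sin θ sin δ cos φ₁, cos δ − sin φ₁ sin φ₂) = -153.43294°

46.427°S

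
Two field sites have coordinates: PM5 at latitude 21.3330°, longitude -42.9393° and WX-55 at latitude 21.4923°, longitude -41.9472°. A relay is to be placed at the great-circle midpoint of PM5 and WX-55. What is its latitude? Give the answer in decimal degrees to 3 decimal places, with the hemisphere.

Bx = cos φ₂ cos Δλ = 0.930327,  By = cos φ₂ sin Δλ = 0.016111
φₘ = atan2(sin φ₁ + sin φ₂, √((cos φ₁ + Bx)² + By²)) = 21.41338°
λₘ = λ₁ + atan2(By, cos φ₁ + Bx) = -42.44352°

21.413°N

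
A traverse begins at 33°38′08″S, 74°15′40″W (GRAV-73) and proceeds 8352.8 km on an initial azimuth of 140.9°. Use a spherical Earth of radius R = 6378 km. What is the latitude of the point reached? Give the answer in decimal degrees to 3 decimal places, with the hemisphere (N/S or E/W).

50.106°S

GRAV-73: φ = -33.63556°, λ = -74.26111°
δ = d/R = 8352.8/6378 = 1.309627 rad
φ₂ = arcsin(sin φ₁ cos δ + cos φ₁ sin δ cos θ)
   = arcsin(-0.55391·0.25821 + 0.83258·0.96609·-0.77605) = -50.10607°
λ₂ = λ₁ + atan2(sin θ sin δ cos φ₁, cos δ − sin φ₁ sin φ₂) = 33.93695°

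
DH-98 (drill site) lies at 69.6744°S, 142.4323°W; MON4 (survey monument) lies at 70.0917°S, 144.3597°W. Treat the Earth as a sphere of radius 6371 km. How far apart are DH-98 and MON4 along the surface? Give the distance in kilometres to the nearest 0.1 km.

87.1 km

Δφ = -0.4173°,  Δλ = -1.9274°
a = sin²(Δφ/2) + cos φ₁ cos φ₂ sin²(Δλ/2) = 0.000047
c = 2·arcsin(√a) = 0.013671 rad = 0.7833°
d = R·c = 6371 × 0.013671 = 87.1 km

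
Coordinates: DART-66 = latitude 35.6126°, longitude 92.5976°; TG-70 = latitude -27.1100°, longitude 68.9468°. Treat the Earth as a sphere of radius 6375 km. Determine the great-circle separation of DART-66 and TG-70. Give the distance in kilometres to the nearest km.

7408 km

Δφ = -62.7226°,  Δλ = -23.6508°
a = sin²(Δφ/2) + cos φ₁ cos φ₂ sin²(Δλ/2) = 0.301241
c = 2·arcsin(√a) = 1.161987 rad = 66.5769°
d = R·c = 6375 × 1.161987 = 7407.7 km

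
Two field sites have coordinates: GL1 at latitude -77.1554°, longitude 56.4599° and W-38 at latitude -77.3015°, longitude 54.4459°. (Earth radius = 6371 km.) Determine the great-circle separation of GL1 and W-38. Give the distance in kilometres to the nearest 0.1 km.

52.1 km

Δφ = -0.1461°,  Δλ = -2.0140°
a = sin²(Δφ/2) + cos φ₁ cos φ₂ sin²(Δλ/2) = 0.000017
c = 2·arcsin(√a) = 0.008178 rad = 0.4686°
d = R·c = 6371 × 0.008178 = 52.1 km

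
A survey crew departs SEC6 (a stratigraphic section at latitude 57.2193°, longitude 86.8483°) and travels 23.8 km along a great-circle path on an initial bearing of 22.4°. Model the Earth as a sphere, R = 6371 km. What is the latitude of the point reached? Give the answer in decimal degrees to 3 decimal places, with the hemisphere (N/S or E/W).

δ = d/R = 23.8/6371 = 0.003736 rad
φ₂ = arcsin(sin φ₁ cos δ + cos φ₁ sin δ cos θ)
   = arcsin(0.84075·0.99999 + 0.54143·0.00374·0.92455) = 57.41710°
λ₂ = λ₁ + atan2(sin θ sin δ cos φ₁, cos δ − sin φ₁ sin φ₂) = 86.99976°

57.417°N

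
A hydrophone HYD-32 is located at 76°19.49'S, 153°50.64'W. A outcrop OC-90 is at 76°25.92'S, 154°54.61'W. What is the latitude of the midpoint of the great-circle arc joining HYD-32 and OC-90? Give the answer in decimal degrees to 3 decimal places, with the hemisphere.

HYD-32: φ = -76.32483°, λ = -153.84400°
OC-90: φ = -76.43200°, λ = -154.91017°
Bx = cos φ₂ cos Δλ = 0.234559,  By = cos φ₂ sin Δλ = -0.004365
φₘ = atan2(sin φ₁ + sin φ₂, √((cos φ₁ + Bx)² + By²)) = -76.37898°
λₘ = λ₁ + atan2(By, cos φ₁ + Bx) = -154.37503°

76.379°S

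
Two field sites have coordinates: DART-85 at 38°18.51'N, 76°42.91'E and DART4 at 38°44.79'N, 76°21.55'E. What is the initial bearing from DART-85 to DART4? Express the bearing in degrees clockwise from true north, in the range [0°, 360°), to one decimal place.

327.7°

DART-85: φ = +38.30850°, λ = +76.71517°
DART4: φ = +38.74650°, λ = +76.35917°
Δλ = -0.3560°
y = sin Δλ · cos φ₂ = -0.004846
x = cos φ₁ sin φ₂ − sin φ₁ cos φ₂ cos Δλ = 0.007654
θ = atan2(y, x) = -32.3395° → 327.6605° (mod 360°)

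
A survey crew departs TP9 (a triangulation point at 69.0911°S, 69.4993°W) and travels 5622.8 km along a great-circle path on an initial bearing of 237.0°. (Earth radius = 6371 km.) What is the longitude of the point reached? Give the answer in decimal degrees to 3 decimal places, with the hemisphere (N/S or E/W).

δ = d/R = 5622.8/6371 = 0.882562 rad
φ₂ = arcsin(sin φ₁ cos δ + cos φ₁ sin δ cos θ)
   = arcsin(-0.93415·0.63517 + 0.35688·0.77237·-0.54464) = -48.02828°
λ₂ = λ₁ + atan2(sin θ sin δ cos φ₁, cos δ − sin φ₁ sin φ₂) = -173.89604°

173.896°W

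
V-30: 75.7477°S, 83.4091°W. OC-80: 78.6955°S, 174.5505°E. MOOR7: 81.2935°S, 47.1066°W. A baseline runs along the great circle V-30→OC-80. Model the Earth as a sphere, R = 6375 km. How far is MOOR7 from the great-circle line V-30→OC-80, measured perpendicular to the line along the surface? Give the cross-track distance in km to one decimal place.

924.7 km

δ₁₃ = central angle V-30→MOOR7 = 0.154518 rad  (haversine)
θ₁₃ = bearing V-30→MOOR7 = 144.387°,  θ₁₂ = bearing V-30→OC-80 = 214.299°
dₓₜ = R·arcsin(sin δ₁₃ · sin(θ₁₃ − θ₁₂)) = 6375·arcsin(0.15390·sin(-69.912°)) = -924.691 km
|dₓₜ| = 924.691 km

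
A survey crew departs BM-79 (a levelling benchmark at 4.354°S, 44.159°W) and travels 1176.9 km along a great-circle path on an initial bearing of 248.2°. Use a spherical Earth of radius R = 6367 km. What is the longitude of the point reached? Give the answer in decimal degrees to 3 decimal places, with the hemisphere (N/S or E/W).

δ = d/R = 1176.9/6367 = 0.184844 rad
φ₂ = arcsin(sin φ₁ cos δ + cos φ₁ sin δ cos θ)
   = arcsin(-0.07592·0.98296 + 0.99711·0.18379·-0.37137) = -8.20313°
λ₂ = λ₁ + atan2(sin θ sin δ cos φ₁, cos δ − sin φ₁ sin φ₂) = -54.08716°

54.087°W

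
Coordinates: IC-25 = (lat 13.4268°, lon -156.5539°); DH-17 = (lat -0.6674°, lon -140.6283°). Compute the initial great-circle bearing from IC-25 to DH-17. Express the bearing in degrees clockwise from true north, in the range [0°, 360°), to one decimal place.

Δλ = 15.9256°
y = sin Δλ · cos φ₂ = 0.274370
x = cos φ₁ sin φ₂ − sin φ₁ cos φ₂ cos Δλ = -0.234605
θ = atan2(y, x) = 130.5327° → 130.5327° (mod 360°)

130.5°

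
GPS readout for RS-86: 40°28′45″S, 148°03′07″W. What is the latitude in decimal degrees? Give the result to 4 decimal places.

40° + 28′/60 + 45″/3600 = 40 + 0.46667 + 0.01250 = 40.4792°

40.4792°S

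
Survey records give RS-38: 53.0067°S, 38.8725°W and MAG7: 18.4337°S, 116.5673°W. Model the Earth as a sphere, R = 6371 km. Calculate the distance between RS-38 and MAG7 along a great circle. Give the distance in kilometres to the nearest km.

7564 km

Δφ = 34.5730°,  Δλ = -77.6948°
a = sin²(Δφ/2) + cos φ₁ cos φ₂ sin²(Δλ/2) = 0.312893
c = 2·arcsin(√a) = 1.187246 rad = 68.0242°
d = R·c = 6371 × 1.187246 = 7563.9 km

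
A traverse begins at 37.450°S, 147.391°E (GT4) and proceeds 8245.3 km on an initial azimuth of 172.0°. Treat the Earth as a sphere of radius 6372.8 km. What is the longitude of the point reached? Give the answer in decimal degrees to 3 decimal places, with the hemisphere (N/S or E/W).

δ = d/R = 8245.3/6372.8 = 1.293827 rad
φ₂ = arcsin(sin φ₁ cos δ + cos φ₁ sin δ cos θ)
   = arcsin(-0.60807·0.27344 + 0.79388·0.96189·-0.99027) = -67.28961°
λ₂ = λ₁ + atan2(sin θ sin δ cos φ₁, cos δ − sin φ₁ sin φ₂) = -52.89735°

52.897°W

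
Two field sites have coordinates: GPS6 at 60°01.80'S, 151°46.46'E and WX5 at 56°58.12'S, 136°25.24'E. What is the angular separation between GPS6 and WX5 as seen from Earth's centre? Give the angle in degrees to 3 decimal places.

8.562°

GPS6: φ = -60.03000°, λ = +151.77433°
WX5: φ = -56.96867°, λ = +136.42067°
Δφ = 3.0613°,  Δλ = -15.3537°
a = sin²(Δφ/2) + cos φ₁ cos φ₂ sin²(Δλ/2) = 0.005573
c = 2·arcsin(√a) = 0.149441 rad = 8.5623°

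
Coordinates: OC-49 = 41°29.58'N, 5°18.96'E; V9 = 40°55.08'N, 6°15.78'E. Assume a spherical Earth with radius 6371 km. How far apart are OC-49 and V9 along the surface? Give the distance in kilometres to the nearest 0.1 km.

OC-49: φ = +41.49300°, λ = +5.31600°
V9: φ = +40.91800°, λ = +6.26300°
Δφ = -0.5750°,  Δλ = 0.9470°
a = sin²(Δφ/2) + cos φ₁ cos φ₂ sin²(Δλ/2) = 0.000064
c = 2·arcsin(√a) = 0.015979 rad = 0.9155°
d = R·c = 6371 × 0.015979 = 101.8 km

101.8 km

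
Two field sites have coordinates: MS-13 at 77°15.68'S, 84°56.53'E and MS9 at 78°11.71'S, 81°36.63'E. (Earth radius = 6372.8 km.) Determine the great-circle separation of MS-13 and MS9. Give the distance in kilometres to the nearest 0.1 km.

130.3 km

MS-13: φ = -77.26133°, λ = +84.94217°
MS9: φ = -78.19517°, λ = +81.61050°
Δφ = -0.9338°,  Δλ = -3.3317°
a = sin²(Δφ/2) + cos φ₁ cos φ₂ sin²(Δλ/2) = 0.000105
c = 2·arcsin(√a) = 0.020448 rad = 1.1716°
d = R·c = 6372.8 × 0.020448 = 130.3 km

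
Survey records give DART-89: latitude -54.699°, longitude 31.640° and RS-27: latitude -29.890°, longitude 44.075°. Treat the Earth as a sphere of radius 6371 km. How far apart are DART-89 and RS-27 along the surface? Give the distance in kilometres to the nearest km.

Δφ = 24.8090°,  Δλ = 12.4350°
a = sin²(Δφ/2) + cos φ₁ cos φ₂ sin²(Δλ/2) = 0.052021
c = 2·arcsin(√a) = 0.460212 rad = 26.3682°
d = R·c = 6371 × 0.460212 = 2932.0 km

2932 km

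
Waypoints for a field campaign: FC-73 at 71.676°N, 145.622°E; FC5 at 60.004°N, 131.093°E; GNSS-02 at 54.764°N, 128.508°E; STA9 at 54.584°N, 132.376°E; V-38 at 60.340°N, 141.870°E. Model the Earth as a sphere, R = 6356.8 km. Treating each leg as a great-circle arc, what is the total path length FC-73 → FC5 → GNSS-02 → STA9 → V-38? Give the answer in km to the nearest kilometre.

3147 km

FC-73→FC5: c = 0.227224 rad, d = 1444.42 km
FC5→GNSS-02: c = 0.094615 rad, d = 601.45 km
GNSS-02→STA9: c = 0.039157 rad, d = 248.91 km
STA9→V-38: c = 0.134040 rad, d = 852.07 km
Total = 1444.42 + 601.45 + 248.91 + 852.07 = 3146.84 km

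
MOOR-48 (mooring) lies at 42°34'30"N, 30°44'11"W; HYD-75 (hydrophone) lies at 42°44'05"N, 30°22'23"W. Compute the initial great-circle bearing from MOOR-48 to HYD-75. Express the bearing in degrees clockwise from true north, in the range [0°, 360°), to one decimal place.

59.0°

MOOR-48: φ = +42.57500°, λ = -30.73639°
HYD-75: φ = +42.73472°, λ = -30.37306°
Δλ = 0.3633°
y = sin Δλ · cos φ₂ = 0.004658
x = cos φ₁ sin φ₂ − sin φ₁ cos φ₂ cos Δλ = 0.002798
θ = atan2(y, x) = 59.0088° → 59.0088° (mod 360°)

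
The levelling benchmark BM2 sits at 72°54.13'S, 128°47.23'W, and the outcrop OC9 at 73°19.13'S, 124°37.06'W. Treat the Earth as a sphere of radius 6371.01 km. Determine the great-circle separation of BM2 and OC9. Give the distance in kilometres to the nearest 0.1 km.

BM2: φ = -72.90217°, λ = -128.78717°
OC9: φ = -73.31883°, λ = -124.61767°
Δφ = -0.4167°,  Δλ = 4.1695°
a = sin²(Δφ/2) + cos φ₁ cos φ₂ sin²(Δλ/2) = 0.000125
c = 2·arcsin(√a) = 0.022352 rad = 1.2807°
d = R·c = 6371.01 × 0.022352 = 142.4 km

142.4 km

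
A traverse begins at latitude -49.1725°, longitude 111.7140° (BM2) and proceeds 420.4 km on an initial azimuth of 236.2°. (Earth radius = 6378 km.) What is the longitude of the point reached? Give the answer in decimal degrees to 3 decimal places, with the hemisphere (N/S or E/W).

106.706°E

δ = d/R = 420.4/6378 = 0.065914 rad
φ₂ = arcsin(sin φ₁ cos δ + cos φ₁ sin δ cos θ)
   = arcsin(-0.75668·0.99783 + 0.65378·0.06587·-0.55630) = -51.16852°
λ₂ = λ₁ + atan2(sin θ sin δ cos φ₁, cos δ − sin φ₁ sin φ₂) = 106.70625°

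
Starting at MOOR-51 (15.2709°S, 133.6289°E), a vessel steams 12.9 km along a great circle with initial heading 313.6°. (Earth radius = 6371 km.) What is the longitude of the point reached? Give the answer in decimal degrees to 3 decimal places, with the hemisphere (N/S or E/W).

133.542°E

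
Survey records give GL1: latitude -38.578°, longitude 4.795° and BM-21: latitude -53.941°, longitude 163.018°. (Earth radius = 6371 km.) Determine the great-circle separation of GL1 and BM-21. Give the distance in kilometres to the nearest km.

9518 km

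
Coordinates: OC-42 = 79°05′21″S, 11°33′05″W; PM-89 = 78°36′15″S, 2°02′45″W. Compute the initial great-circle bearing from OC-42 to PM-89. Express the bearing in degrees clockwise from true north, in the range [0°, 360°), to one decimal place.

OC-42: φ = -79.08917°, λ = -11.55139°
PM-89: φ = -78.60417°, λ = -2.04583°
Δλ = 9.5056°
y = sin Δλ · cos φ₂ = 0.032630
x = cos φ₁ sin φ₂ − sin φ₁ cos φ₂ cos Δλ = 0.005801
θ = atan2(y, x) = 79.9195° → 79.9195° (mod 360°)

79.9°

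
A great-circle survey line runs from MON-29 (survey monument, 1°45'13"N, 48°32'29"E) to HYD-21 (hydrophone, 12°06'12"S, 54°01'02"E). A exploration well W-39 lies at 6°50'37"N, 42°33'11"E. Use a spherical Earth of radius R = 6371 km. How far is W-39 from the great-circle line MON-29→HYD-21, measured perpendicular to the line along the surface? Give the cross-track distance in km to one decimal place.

409.5 km

MON-29: φ = +1.75361°, λ = +48.54139°
HYD-21: φ = -12.10333°, λ = +54.01722°
W-39: φ = +6.84361°, λ = +42.55306°
δ₁₃ = central angle MON-29→W-39 = 0.136920 rad  (haversine)
θ₁₃ = bearing MON-29→W-39 = 310.634°,  θ₁₂ = bearing MON-29→HYD-21 = 158.704°
dₓₜ = R·arcsin(sin δ₁₃ · sin(θ₁₃ − θ₁₂)) = 6371·arcsin(0.13649·sin(151.930°)) = 409.473 km
|dₓₜ| = 409.473 km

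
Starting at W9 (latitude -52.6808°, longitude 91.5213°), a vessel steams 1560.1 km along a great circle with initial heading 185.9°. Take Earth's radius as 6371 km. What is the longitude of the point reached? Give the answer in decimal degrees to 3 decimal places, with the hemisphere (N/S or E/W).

87.924°E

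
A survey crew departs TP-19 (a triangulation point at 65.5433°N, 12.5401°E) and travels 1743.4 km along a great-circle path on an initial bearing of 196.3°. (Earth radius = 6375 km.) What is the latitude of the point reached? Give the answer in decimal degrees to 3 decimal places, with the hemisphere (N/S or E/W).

50.276°N

δ = d/R = 1743.4/6375 = 0.273475 rad
φ₂ = arcsin(sin φ₁ cos δ + cos φ₁ sin δ cos θ)
   = arcsin(0.91027·0.96284 + 0.41401·0.27008·-0.95981) = 50.27560°
λ₂ = λ₁ + atan2(sin θ sin δ cos φ₁, cos δ − sin φ₁ sin φ₂) = 5.72831°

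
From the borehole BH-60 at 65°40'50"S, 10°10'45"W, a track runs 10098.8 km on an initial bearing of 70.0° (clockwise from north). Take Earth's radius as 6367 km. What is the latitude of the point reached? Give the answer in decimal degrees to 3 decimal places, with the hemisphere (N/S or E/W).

8.905°N

BH-60: φ = -65.68056°, λ = -10.17917°
δ = d/R = 10098.8/6367 = 1.586116 rad
φ₂ = arcsin(sin φ₁ cos δ + cos φ₁ sin δ cos θ)
   = arcsin(-0.91126·-0.01532 + 0.41182·0.99988·0.34202) = 8.90491°
λ₂ = λ₁ + atan2(sin θ sin δ cos φ₁, cos δ − sin φ₁ sin φ₂) = 61.81883°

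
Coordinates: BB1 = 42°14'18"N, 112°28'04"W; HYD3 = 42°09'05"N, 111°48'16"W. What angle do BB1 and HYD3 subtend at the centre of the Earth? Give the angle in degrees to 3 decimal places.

0.499°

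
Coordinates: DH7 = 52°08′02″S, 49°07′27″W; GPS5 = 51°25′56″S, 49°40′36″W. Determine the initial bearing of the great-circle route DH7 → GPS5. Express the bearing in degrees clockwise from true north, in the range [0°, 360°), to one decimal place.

DH7: φ = -52.13389°, λ = -49.12417°
GPS5: φ = -51.43222°, λ = -49.67667°
Δλ = -0.5525°
y = sin Δλ · cos φ₂ = -0.006012
x = cos φ₁ sin φ₂ − sin φ₁ cos φ₂ cos Δλ = 0.012223
θ = atan2(y, x) = -26.1892° → 333.8108° (mod 360°)

333.8°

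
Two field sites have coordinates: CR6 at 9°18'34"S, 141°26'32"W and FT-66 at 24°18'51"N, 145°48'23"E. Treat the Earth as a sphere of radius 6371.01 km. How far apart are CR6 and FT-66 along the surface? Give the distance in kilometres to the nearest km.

8724 km

CR6: φ = -9.30944°, λ = -141.44222°
FT-66: φ = +24.31417°, λ = +145.80639°
Δφ = 33.6236°,  Δλ = -72.7514°
a = sin²(Δφ/2) + cos φ₁ cos φ₂ sin²(Δλ/2) = 0.399974
c = 2·arcsin(√a) = 1.369384 rad = 78.4599°
d = R·c = 6371.01 × 1.369384 = 8724.4 km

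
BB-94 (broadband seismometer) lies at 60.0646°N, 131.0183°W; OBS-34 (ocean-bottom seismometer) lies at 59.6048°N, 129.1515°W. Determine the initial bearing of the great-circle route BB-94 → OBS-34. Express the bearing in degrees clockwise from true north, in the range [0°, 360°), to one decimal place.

Δλ = 1.8668°
y = sin Δλ · cos φ₂ = 0.016482
x = cos φ₁ sin φ₂ − sin φ₁ cos φ₂ cos Δλ = -0.007792
θ = atan2(y, x) = 115.3032° → 115.3032° (mod 360°)

115.3°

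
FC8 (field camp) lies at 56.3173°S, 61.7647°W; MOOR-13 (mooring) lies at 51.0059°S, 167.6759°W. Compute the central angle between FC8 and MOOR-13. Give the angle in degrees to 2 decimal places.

56.56°

Δφ = 5.3114°,  Δλ = -105.9112°
a = sin²(Δφ/2) + cos φ₁ cos φ₂ sin²(Δλ/2) = 0.224468
c = 2·arcsin(√a) = 0.987157 rad = 56.5600°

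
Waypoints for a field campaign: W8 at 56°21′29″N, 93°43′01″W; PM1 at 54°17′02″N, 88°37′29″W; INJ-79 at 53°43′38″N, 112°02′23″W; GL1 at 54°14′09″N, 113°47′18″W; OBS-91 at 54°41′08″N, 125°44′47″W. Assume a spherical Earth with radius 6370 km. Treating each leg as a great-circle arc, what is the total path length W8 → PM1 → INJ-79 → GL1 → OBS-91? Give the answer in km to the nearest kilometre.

W8: φ = +56.35806°, λ = -93.71694°
PM1: φ = +54.28389°, λ = -88.62472°
INJ-79: φ = +53.72722°, λ = -112.03972°
GL1: φ = +54.23583°, λ = -113.78833°
OBS-91: φ = +54.68556°, λ = -125.74639°
W8→PM1: c = 0.062165 rad, d = 395.99 km
PM1→INJ-79: c = 0.239270 rad, d = 1524.15 km
INJ-79→GL1: c = 0.020021 rad, d = 127.54 km
GL1→OBS-91: c = 0.121419 rad, d = 773.44 km
Total = 395.99 + 1524.15 + 127.54 + 773.44 = 2821.12 km

2821 km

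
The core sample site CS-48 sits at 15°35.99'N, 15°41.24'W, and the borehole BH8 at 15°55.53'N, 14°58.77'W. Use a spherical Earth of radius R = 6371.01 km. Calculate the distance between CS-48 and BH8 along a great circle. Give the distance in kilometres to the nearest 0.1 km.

CS-48: φ = +15.59983°, λ = -15.68733°
BH8: φ = +15.92550°, λ = -14.97950°
Δφ = 0.3257°,  Δλ = 0.7078°
a = sin²(Δφ/2) + cos φ₁ cos φ₂ sin²(Δλ/2) = 0.000043
c = 2·arcsin(√a) = 0.013178 rad = 0.7551°
d = R·c = 6371.01 × 0.013178 = 84.0 km

84.0 km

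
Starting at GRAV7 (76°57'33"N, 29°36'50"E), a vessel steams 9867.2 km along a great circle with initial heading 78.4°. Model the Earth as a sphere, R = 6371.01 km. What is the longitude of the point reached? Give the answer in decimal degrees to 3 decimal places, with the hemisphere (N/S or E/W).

GRAV7: φ = +76.95917°, λ = +29.61389°
δ = d/R = 9867.2/6371.01 = 1.548765 rad
φ₂ = arcsin(sin φ₁ cos δ + cos φ₁ sin δ cos θ)
   = arcsin(0.97421·0.02203 + 0.22565·0.99976·0.20108) = 3.83149°
λ₂ = λ₁ + atan2(sin θ sin δ cos φ₁, cos δ − sin φ₁ sin φ₂) = 130.64262°

130.643°E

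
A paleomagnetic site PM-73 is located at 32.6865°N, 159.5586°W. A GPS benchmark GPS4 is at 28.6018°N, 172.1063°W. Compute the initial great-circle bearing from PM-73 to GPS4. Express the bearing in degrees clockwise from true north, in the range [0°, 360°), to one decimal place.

252.6°

Δλ = -12.5477°
y = sin Δλ · cos φ₂ = -0.190741
x = cos φ₁ sin φ₂ − sin φ₁ cos φ₂ cos Δλ = -0.059906
θ = atan2(y, x) = -107.4361° → 252.5639° (mod 360°)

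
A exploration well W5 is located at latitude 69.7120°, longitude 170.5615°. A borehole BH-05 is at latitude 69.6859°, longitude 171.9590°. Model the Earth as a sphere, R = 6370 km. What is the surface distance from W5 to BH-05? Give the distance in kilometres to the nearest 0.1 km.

Δφ = -0.0261°,  Δλ = 1.3975°
a = sin²(Δφ/2) + cos φ₁ cos φ₂ sin²(Δλ/2) = 0.000018
c = 2·arcsin(√a) = 0.008475 rad = 0.4856°
d = R·c = 6370 × 0.008475 = 54.0 km

54.0 km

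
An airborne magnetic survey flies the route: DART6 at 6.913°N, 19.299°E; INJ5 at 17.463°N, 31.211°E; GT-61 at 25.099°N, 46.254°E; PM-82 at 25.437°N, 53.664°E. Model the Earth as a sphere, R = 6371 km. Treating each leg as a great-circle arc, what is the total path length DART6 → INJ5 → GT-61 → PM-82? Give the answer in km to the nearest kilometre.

4264 km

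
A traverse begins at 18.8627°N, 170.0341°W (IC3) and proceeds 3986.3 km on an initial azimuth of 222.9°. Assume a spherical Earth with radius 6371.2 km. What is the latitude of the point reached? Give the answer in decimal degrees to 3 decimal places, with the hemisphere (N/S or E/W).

δ = d/R = 3986.3/6371.2 = 0.625675 rad
φ₂ = arcsin(sin φ₁ cos δ + cos φ₁ sin δ cos θ)
   = arcsin(0.32330·0.81057 + 0.94630·0.58564·-0.73254) = -8.27430°
λ₂ = λ₁ + atan2(sin θ sin δ cos φ₁, cos δ − sin φ₁ sin φ₂) = 166.20919°

8.274°S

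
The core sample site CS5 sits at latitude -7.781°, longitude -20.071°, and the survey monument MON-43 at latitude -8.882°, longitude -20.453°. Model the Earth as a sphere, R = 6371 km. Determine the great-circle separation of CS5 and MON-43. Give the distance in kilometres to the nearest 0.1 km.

129.4 km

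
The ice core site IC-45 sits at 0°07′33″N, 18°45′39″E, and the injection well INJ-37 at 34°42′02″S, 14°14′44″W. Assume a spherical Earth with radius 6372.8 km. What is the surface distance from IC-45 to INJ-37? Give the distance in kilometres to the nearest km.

IC-45: φ = +0.12583°, λ = +18.76083°
INJ-37: φ = -34.70056°, λ = -14.24556°
Δφ = -34.8264°,  Δλ = -33.0064°
a = sin²(Δφ/2) + cos φ₁ cos φ₂ sin²(Δλ/2) = 0.155899
c = 2·arcsin(√a) = 0.811789 rad = 46.5121°
d = R·c = 6372.8 × 0.811789 = 5173.4 km

5173 km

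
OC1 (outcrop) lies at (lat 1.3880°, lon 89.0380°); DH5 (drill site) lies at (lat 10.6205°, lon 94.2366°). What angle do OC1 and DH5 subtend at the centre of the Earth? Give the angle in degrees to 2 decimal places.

Δφ = 9.2325°,  Δλ = 5.1986°
a = sin²(Δφ/2) + cos φ₁ cos φ₂ sin²(Δλ/2) = 0.008498
c = 2·arcsin(√a) = 0.184633 rad = 10.5787°

10.58°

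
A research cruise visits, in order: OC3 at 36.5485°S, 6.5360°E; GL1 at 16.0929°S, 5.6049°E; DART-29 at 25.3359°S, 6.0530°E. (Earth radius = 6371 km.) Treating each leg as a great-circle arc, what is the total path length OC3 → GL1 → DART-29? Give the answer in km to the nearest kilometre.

OC3→GL1: c = 0.357309 rad, d = 2276.42 km
GL1→DART-29: c = 0.161486 rad, d = 1028.83 km
Total = 2276.42 + 1028.83 = 3305.24 km

3305 km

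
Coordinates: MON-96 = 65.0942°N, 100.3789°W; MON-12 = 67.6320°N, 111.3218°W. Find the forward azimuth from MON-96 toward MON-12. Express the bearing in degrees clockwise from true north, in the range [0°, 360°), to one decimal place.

Δλ = -10.9429°
y = sin Δλ · cos φ₂ = -0.072241
x = cos φ₁ sin φ₂ − sin φ₁ cos φ₂ cos Δλ = 0.050555
θ = atan2(y, x) = -55.0154° → 304.9846° (mod 360°)

305.0°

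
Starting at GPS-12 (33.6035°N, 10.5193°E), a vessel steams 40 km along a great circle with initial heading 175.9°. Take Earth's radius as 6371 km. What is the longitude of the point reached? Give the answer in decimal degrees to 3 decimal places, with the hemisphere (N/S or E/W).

δ = d/R = 40/6371 = 0.006278 rad
φ₂ = arcsin(sin φ₁ cos δ + cos φ₁ sin δ cos θ)
   = arcsin(0.55344·0.99998 + 0.83289·0.00628·-0.99744) = 33.24469°
λ₂ = λ₁ + atan2(sin θ sin δ cos φ₁, cos δ − sin φ₁ sin φ₂) = 10.55005°

10.550°E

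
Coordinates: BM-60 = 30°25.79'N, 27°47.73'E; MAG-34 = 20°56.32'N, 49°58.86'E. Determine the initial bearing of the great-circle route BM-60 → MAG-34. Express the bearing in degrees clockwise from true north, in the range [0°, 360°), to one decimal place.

BM-60: φ = +30.42983°, λ = +27.79550°
MAG-34: φ = +20.93867°, λ = +49.98100°
Δλ = 22.1855°
y = sin Δλ · cos φ₂ = 0.352671
x = cos φ₁ sin φ₂ − sin φ₁ cos φ₂ cos Δλ = -0.129875
θ = atan2(y, x) = 110.2168° → 110.2168° (mod 360°)

110.2°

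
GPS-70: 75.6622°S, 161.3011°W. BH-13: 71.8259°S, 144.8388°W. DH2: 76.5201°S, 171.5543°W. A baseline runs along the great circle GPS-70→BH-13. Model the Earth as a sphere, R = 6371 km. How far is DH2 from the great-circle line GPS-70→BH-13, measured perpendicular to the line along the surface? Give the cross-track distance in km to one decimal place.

δ₁₃ = central angle GPS-70→DH2 = 0.045478 rad  (haversine)
θ₁₃ = bearing GPS-70→DH2 = 245.878°,  θ₁₂ = bearing GPS-70→BH-13 = 58.334°
dₓₜ = R·arcsin(sin δ₁₃ · sin(θ₁₃ − θ₁₂)) = 6371·arcsin(0.04546·sin(187.545°)) = -38.029 km
|dₓₜ| = 38.029 km

38.0 km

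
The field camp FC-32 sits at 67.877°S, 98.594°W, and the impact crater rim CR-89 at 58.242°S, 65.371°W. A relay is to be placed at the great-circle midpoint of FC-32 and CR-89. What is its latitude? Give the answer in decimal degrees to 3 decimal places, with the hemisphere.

Bx = cos φ₂ cos Δλ = 0.440301,  By = cos φ₂ sin Δλ = 0.288377
φₘ = atan2(sin φ₁ + sin φ₂, √((cos φ₁ + Bx)² + By²)) = -64.00598°
λₘ = λ₁ + atan2(By, cos φ₁ + Bx) = -79.15018°

64.006°S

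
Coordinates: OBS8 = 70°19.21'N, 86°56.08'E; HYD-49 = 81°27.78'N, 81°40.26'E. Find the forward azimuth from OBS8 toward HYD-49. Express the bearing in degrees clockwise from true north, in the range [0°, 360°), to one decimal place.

OBS8: φ = +70.32017°, λ = +86.93467°
HYD-49: φ = +81.46300°, λ = +81.67100°
Δλ = -5.2637°
y = sin Δλ · cos φ₂ = -0.013618
x = cos φ₁ sin φ₂ − sin φ₁ cos φ₂ cos Δλ = 0.193845
θ = atan2(y, x) = -4.0187° → 355.9813° (mod 360°)

356.0°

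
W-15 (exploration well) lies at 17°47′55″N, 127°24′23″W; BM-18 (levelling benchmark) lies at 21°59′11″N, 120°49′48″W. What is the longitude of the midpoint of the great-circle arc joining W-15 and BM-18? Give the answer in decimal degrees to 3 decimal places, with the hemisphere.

W-15: φ = +17.79861°, λ = -127.40639°
BM-18: φ = +21.98639°, λ = -120.83000°
Bx = cos φ₂ cos Δλ = 0.921171,  By = cos φ₂ sin Δλ = 0.106198
φₘ = atan2(sin φ₁ + sin φ₂, √((cos φ₁ + Bx)² + By²)) = 19.92272°
λₘ = λ₁ + atan2(By, cos φ₁ + Bx) = -124.16174°

124.162°W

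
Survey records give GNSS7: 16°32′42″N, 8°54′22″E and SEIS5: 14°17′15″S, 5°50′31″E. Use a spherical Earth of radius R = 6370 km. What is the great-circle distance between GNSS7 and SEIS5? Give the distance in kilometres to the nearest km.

GNSS7: φ = +16.54500°, λ = +8.90611°
SEIS5: φ = -14.28750°, λ = +5.84194°
Δφ = -30.8325°,  Δλ = -3.0642°
a = sin²(Δφ/2) + cos φ₁ cos φ₂ sin²(Δλ/2) = 0.071329
c = 2·arcsin(√a) = 0.540714 rad = 30.9806°
d = R·c = 6370 × 0.540714 = 3444.4 km

3444 km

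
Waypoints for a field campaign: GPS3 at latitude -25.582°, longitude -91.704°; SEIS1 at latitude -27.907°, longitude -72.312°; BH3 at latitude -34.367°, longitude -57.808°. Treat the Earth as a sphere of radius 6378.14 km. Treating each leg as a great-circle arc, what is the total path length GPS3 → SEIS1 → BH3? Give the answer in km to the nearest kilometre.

GPS3→SEIS1: c = 0.304631 rad, d = 1942.98 km
SEIS1→BH3: c = 0.243901 rad, d = 1555.64 km
Total = 1942.98 + 1555.64 = 3498.61 km

3499 km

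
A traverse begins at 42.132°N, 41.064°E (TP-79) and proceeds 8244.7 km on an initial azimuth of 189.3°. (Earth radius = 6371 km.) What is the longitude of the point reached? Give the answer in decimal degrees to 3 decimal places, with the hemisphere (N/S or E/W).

30.572°E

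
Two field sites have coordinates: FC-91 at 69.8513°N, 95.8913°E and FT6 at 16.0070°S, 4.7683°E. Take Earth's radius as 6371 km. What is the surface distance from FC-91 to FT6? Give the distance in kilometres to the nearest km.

11719 km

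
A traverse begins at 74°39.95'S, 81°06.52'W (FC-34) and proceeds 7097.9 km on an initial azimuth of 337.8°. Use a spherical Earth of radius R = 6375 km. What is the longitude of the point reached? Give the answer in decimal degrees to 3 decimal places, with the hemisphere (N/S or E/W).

FC-34: φ = -74.66583°, λ = -81.10867°
δ = d/R = 7097.9/6375 = 1.113396 rad
φ₂ = arcsin(sin φ₁ cos δ + cos φ₁ sin δ cos θ)
   = arcsin(-0.96440·0.44162 + 0.26445·0.89720·0.92587) = -11.90092°
λ₂ = λ₁ + atan2(sin θ sin δ cos φ₁, cos δ − sin φ₁ sin φ₂) = -101.37880°

101.379°W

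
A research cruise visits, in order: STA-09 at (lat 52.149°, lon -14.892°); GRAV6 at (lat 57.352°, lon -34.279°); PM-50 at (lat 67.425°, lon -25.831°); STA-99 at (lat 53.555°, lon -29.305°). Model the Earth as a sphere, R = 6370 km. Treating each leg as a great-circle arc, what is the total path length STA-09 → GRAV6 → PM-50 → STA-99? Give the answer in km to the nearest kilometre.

4118 km

STA-09→GRAV6: c = 0.214374 rad, d = 1365.56 km
GRAV6→PM-50: c = 0.188221 rad, d = 1198.97 km
PM-50→STA-99: c = 0.243819 rad, d = 1553.13 km
Total = 1365.56 + 1198.97 + 1553.13 = 4117.66 km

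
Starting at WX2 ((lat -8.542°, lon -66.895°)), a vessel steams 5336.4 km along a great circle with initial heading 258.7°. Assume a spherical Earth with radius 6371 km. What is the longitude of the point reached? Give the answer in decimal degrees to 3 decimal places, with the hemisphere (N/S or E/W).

δ = d/R = 5336.4/6371 = 0.837608 rad
φ₂ = arcsin(sin φ₁ cos δ + cos φ₁ sin δ cos θ)
   = arcsin(-0.14853·0.66924 + 0.98891·0.74304·-0.19595) = -14.08653°
λ₂ = λ₁ + atan2(sin θ sin δ cos φ₁, cos δ − sin φ₁ sin φ₂) = -115.59206°

115.592°W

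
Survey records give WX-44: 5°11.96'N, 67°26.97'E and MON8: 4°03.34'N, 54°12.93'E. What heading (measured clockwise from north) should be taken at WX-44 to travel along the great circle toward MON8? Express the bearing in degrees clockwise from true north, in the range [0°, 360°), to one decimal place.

265.6°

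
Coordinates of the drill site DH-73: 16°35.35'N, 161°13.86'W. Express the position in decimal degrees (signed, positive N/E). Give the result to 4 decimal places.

+16.5892°, -161.2310°

lat: 16.5892° N → +16.5892°
lon: 161.2310° W → -161.2310°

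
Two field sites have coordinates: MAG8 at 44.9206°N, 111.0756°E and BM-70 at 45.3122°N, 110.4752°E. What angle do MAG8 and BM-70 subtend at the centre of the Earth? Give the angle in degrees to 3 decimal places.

0.577°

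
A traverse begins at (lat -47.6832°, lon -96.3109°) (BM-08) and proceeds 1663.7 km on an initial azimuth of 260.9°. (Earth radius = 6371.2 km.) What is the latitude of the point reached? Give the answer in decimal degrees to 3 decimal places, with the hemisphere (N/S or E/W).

47.890°S

δ = d/R = 1663.7/6371.2 = 0.261128 rad
φ₂ = arcsin(sin φ₁ cos δ + cos φ₁ sin δ cos θ)
   = arcsin(-0.73943·0.96610 + 0.67323·0.25817·-0.15816) = -47.88972°
λ₂ = λ₁ + atan2(sin θ sin δ cos φ₁, cos δ − sin φ₁ sin φ₂) = -118.65461°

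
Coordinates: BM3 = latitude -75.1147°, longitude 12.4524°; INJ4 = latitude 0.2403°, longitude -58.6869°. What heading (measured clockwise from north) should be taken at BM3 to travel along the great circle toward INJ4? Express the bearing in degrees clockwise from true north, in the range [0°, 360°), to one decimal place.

Δλ = -71.1393°
y = sin Δλ · cos φ₂ = -0.946299
x = cos φ₁ sin φ₂ − sin φ₁ cos φ₂ cos Δλ = 0.313495
θ = atan2(y, x) = -71.6707° → 288.3293° (mod 360°)

288.3°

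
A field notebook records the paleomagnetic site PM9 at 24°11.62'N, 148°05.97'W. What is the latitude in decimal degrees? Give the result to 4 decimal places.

24.1937°N

24° + 11.62′/60 = 24 + 0.19367 = 24.1937°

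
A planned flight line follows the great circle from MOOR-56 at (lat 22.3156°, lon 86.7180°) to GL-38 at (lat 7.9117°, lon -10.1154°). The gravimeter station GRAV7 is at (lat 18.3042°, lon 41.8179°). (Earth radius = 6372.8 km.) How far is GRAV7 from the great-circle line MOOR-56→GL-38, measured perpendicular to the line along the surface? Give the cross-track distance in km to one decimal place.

δ₁₃ = central angle MOOR-56→GRAV7 = 0.735665 rad  (haversine)
θ₁₃ = bearing MOOR-56→GRAV7 = 273.006°,  θ₁₂ = bearing MOOR-56→GL-38 = 279.925°
dₓₜ = R·arcsin(sin δ₁₃ · sin(θ₁₃ − θ₁₂)) = 6372.8·arcsin(0.67108·sin(-6.920°)) = -515.805 km
|dₓₜ| = 515.805 km

515.8 km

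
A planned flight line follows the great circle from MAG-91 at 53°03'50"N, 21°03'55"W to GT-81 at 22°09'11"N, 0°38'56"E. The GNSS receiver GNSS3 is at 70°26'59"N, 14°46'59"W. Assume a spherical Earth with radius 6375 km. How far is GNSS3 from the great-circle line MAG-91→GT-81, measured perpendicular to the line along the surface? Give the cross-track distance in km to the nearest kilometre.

MAG-91: φ = +53.06389°, λ = -21.06528°
GT-81: φ = +22.15306°, λ = +0.64889°
GNSS3: φ = +70.44972°, λ = -14.78306°
δ₁₃ = central angle MAG-91→GNSS3 = 0.307456 rad  (haversine)
θ₁₃ = bearing MAG-91→GNSS3 = 6.950°,  θ₁₂ = bearing MAG-91→GT-81 = 143.387°
dₓₜ = R·arcsin(sin δ₁₃ · sin(θ₁₃ − θ₁₂)) = 6375·arcsin(0.30263·sin(-136.437°)) = -1339.410 km
|dₓₜ| = 1339.410 km

1339 km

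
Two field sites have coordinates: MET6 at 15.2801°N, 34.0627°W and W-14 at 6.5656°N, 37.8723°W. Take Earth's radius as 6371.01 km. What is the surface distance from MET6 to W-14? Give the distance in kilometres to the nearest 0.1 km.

1054.3 km

Δφ = -8.7145°,  Δλ = -3.8096°
a = sin²(Δφ/2) + cos φ₁ cos φ₂ sin²(Δλ/2) = 0.006831
c = 2·arcsin(√a) = 0.165488 rad = 9.4818°
d = R·c = 6371.01 × 0.165488 = 1054.3 km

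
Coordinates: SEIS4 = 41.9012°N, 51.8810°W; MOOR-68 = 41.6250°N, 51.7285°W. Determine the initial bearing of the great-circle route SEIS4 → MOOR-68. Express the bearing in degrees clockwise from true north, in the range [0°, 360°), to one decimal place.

Δλ = 0.1525°
y = sin Δλ · cos φ₂ = 0.001990
x = cos φ₁ sin φ₂ − sin φ₁ cos φ₂ cos Δλ = -0.004819
θ = atan2(y, x) = 157.5653° → 157.5653° (mod 360°)

157.6°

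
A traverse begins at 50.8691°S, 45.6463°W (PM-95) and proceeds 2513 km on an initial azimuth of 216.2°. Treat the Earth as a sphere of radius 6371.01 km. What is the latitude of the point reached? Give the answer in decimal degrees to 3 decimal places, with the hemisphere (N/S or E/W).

65.762°S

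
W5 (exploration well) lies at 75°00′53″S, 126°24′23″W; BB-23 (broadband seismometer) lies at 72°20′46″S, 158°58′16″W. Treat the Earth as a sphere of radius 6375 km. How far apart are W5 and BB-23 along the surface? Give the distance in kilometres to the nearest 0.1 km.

1045.3 km

W5: φ = -75.01472°, λ = -126.40639°
BB-23: φ = -72.34611°, λ = -158.97111°
Δφ = 2.6686°,  Δλ = -32.5647°
a = sin²(Δφ/2) + cos φ₁ cos φ₂ sin²(Δλ/2) = 0.006706
c = 2·arcsin(√a) = 0.163968 rad = 9.3947°
d = R·c = 6375 × 0.163968 = 1045.3 km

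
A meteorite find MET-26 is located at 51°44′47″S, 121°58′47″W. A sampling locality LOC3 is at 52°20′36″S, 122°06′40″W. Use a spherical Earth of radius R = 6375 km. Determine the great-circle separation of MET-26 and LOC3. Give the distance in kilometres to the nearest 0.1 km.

67.0 km

MET-26: φ = -51.74639°, λ = -121.97972°
LOC3: φ = -52.34333°, λ = -122.11111°
Δφ = -0.5969°,  Δλ = -0.1314°
a = sin²(Δφ/2) + cos φ₁ cos φ₂ sin²(Δλ/2) = 0.000028
c = 2·arcsin(√a) = 0.010514 rad = 0.6024°
d = R·c = 6375 × 0.010514 = 67.0 km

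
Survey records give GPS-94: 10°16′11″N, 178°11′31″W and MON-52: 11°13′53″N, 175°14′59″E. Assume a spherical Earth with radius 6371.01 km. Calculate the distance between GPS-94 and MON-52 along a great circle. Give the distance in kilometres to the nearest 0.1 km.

724.4 km

GPS-94: φ = +10.26972°, λ = -178.19194°
MON-52: φ = +11.23139°, λ = +175.24972°
Δφ = 0.9617°,  Δλ = -6.5583°
a = sin²(Δφ/2) + cos φ₁ cos φ₂ sin²(Δλ/2) = 0.003228
c = 2·arcsin(√a) = 0.113698 rad = 6.5144°
d = R·c = 6371.01 × 0.113698 = 724.4 km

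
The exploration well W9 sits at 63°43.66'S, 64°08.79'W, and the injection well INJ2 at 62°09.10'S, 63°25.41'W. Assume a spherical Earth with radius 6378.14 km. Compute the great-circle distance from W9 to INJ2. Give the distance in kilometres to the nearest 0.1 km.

W9: φ = -63.72767°, λ = -64.14650°
INJ2: φ = -62.15167°, λ = -63.42350°
Δφ = 1.5760°,  Δλ = 0.7230°
a = sin²(Δφ/2) + cos φ₁ cos φ₂ sin²(Δλ/2) = 0.000197
c = 2·arcsin(√a) = 0.028099 rad = 1.6099°
d = R·c = 6378.14 × 0.028099 = 179.2 km

179.2 km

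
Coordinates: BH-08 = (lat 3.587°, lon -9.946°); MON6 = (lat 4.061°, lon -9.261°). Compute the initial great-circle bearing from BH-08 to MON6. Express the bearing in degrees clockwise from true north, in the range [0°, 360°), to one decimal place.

Δλ = 0.6850°
y = sin Δλ · cos φ₂ = 0.011925
x = cos φ₁ sin φ₂ − sin φ₁ cos φ₂ cos Δλ = 0.008277
θ = atan2(y, x) = 55.2357° → 55.2357° (mod 360°)

55.2°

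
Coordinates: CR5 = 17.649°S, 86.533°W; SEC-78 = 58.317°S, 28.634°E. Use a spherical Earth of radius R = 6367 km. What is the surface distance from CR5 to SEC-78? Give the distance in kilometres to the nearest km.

Δφ = -40.6680°,  Δλ = 115.1670°
a = sin²(Δφ/2) + cos φ₁ cos φ₂ sin²(Δλ/2) = 0.477420
c = 2·arcsin(√a) = 1.525621 rad = 87.4117°
d = R·c = 6367 × 1.525621 = 9713.6 km

9714 km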